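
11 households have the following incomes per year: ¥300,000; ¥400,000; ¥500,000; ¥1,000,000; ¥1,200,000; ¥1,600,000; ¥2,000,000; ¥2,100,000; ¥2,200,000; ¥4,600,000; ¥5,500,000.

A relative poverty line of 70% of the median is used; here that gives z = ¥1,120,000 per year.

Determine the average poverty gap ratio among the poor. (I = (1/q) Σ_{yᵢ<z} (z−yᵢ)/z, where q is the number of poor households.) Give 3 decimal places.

0.509

Incomes under z: ¥300,000, ¥400,000, ¥500,000, ¥1,000,000 (q = 4 of N = 11).
Relative gaps: 0.7321, 0.6429, 0.5536, 0.1071; sum = 2.035714.
I averages over the q = 4 poor units only: 2.035714 / 4 = 0.509.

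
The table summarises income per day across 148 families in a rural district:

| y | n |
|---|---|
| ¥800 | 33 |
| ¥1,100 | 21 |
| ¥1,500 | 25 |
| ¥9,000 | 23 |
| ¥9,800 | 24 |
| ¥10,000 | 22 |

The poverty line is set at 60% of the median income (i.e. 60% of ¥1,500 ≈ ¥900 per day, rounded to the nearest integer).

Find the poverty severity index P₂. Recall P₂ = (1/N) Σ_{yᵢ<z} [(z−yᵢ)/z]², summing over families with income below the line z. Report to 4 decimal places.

0.0028

Below z: 33×¥800 (q = 33 of N = 148).
Gap ratios (z−y)/z: (900−800)/900 = 0.1111 (×33).
Squared: 0.0123 (×33).
Sum = 0.407407; P₂ = 0.407407 / 148 = 0.0028.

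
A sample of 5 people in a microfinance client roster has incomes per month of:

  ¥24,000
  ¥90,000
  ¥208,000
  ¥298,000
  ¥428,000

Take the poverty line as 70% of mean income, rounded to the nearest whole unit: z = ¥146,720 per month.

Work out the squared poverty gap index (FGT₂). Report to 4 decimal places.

0.1698

Incomes under z: ¥24,000, ¥90,000 (q = 2 of N = 5).
Relative gaps: (146720−24000)/146720 = 0.8364; (146720−90000)/146720 = 0.3866.
Squared: 0.6996; 0.1494.
Sum = 0.849053; P₂ = 0.849053 / 5 = 0.1698.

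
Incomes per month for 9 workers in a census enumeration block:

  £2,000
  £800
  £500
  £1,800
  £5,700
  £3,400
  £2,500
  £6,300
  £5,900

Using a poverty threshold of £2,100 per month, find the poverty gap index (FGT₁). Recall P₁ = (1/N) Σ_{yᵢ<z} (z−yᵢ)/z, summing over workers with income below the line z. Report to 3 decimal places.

0.175

Incomes under z: £500, £800, £1,800, £2,000 (q = 4 of N = 9).
Normalized shortfalls: (2100−500)/2100 = 0.7619; (2100−800)/2100 = 0.6190; (2100−1800)/2100 = 0.1429; (2100−2000)/2100 = 0.0476.
Σ = 1.571429. Dividing by the full population N = 9 gives P₁ = 0.175.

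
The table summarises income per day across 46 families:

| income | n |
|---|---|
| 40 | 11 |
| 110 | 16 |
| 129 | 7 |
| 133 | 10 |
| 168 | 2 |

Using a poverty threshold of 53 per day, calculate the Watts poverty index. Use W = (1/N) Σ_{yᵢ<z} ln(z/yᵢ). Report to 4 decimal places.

Poor units: 11×40 (q = 11 of N = 46).
ln(z/y) terms: ln(53/40) = 0.2814 (×11).
W = 3.095537 / 46 = 0.0673.

0.0673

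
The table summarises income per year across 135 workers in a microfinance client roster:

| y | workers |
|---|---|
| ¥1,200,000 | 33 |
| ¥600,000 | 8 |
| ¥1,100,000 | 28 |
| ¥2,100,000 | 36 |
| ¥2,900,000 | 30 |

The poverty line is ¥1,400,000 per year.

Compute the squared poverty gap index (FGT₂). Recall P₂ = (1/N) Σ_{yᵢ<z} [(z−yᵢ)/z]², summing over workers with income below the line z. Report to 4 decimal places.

Poor units: 8×¥600,000, 28×¥1,100,000, 33×¥1,200,000 (q = 69 of N = 135).
Gap ratios (z−y)/z: (1400000−600000)/1400000 = 0.5714 (×8); (1400000−1100000)/1400000 = 0.2143 (×28); (1400000−1200000)/1400000 = 0.1429 (×33).
Squared: 0.3265 (×8); 0.0459 (×28); 0.0204 (×33).
Sum = 4.571429; P₂ = 4.571429 / 135 = 0.0339.

0.0339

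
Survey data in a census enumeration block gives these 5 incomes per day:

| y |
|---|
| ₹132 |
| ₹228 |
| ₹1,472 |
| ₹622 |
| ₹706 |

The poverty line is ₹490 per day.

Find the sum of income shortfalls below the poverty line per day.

₹620

Poor units: ₹132, ₹228 (q = 2 of N = 5).
Individual gaps: 490−132 = 358; 490−228 = 262.
Aggregate gap = ₹620.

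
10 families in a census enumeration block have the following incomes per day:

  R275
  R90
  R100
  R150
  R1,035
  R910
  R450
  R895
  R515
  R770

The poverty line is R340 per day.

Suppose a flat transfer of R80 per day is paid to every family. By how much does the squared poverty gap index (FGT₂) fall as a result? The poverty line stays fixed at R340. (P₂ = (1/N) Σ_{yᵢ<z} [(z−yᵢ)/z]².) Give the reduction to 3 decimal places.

Before: below the line — R90, R100, R150, R275; squared poverty gap index (FGT₂) = 0.13878.
After the R80 transfer: below the line — R170, R180, R230; squared poverty gap index (FGT₂) = 0.05761.
Reduction = 0.13878 − 0.05761 = 0.081.

0.081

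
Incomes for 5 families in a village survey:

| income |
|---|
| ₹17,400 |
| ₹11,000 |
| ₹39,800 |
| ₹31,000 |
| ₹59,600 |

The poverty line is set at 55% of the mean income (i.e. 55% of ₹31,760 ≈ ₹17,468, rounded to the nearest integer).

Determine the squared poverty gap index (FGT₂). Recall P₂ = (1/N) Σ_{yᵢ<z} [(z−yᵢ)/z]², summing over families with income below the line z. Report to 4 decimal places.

0.0274

Poor units: ₹11,000, ₹17,400 (q = 2 of N = 5).
Relative gaps: (17468−11000)/17468 = 0.3703; (17468−17400)/17468 = 0.0039.
Squared: 0.1371; 0.0000.
Sum = 0.137120; P₂ = 0.137120 / 5 = 0.0274.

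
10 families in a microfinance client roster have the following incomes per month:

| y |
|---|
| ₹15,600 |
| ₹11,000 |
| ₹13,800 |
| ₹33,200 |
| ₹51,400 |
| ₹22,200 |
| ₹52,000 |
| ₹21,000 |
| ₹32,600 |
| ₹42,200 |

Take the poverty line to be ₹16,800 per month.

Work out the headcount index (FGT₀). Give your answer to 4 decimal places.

3 of the 10 families have income below ₹16,800.
H = 3/10 = 0.3000.

0.3000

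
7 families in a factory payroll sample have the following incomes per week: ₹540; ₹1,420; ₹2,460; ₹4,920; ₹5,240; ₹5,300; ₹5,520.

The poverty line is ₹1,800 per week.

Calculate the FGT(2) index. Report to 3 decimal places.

Incomes under z: ₹540, ₹1,420 (q = 2 of N = 7).
Normalized shortfalls: (1800−540)/1800 = 0.7000; (1800−1420)/1800 = 0.2111.
Squared: 0.4900; 0.0446.
Sum = 0.534568; P₂ = 0.534568 / 7 = 0.076.

0.076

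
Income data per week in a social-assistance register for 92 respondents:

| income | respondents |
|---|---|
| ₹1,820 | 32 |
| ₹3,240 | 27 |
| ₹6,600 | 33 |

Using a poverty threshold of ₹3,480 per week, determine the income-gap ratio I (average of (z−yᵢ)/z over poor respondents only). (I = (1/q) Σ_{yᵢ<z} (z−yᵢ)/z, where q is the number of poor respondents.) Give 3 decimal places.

0.290

Poor units: 32×₹1,820, 27×₹3,240 (q = 59 of N = 92).
Relative gaps: 0.4770 (×32), 0.0690 (×27); sum = 17.126437.
I averages over the q = 59 poor units only: 17.126437 / 59 = 0.290.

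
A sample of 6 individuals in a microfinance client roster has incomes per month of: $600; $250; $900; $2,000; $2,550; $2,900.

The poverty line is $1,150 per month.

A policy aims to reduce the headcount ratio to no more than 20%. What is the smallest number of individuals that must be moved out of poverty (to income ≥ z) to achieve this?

3 of the 6 individuals are poor, so H = 3/6 = 0.500.
A headcount ratio of at most 20% allows at most ⌊0.20 × 6⌋ = 1 poor individuals.
So at least 3 − 1 = 2 must be lifted.

2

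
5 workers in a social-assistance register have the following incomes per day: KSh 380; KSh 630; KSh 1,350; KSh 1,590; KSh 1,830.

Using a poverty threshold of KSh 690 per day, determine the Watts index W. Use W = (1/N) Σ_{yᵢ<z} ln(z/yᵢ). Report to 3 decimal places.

Below the line: KSh 380, KSh 630 (q = 2 of N = 5).
Log shortfalls: ln(690/380) = 0.5965; ln(690/630) = 0.0910.
W = 0.687492 / 5 = 0.137.

0.137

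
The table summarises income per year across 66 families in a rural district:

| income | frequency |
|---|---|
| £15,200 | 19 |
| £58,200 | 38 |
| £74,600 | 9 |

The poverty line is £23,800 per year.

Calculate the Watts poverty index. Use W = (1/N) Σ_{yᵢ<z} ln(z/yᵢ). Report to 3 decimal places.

0.129

Below the line: 19×£15,200 (q = 19 of N = 66).
Log gaps: ln(23800/15200) = 0.4484 (×19).
W = 8.519413 / 66 = 0.129.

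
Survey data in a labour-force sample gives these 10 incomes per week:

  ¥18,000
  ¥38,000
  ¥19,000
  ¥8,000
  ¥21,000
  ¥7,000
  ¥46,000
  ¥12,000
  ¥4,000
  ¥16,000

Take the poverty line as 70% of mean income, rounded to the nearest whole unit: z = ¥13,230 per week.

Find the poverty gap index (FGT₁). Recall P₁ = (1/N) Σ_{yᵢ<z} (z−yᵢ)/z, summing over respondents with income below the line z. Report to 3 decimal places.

0.166

Poor units: ¥4,000, ¥7,000, ¥8,000, ¥12,000 (q = 4 of N = 10).
Normalized shortfalls: (13230−4000)/13230 = 0.6977; (13230−7000)/13230 = 0.4709; (13230−8000)/13230 = 0.3953; (13230−12000)/13230 = 0.0930.
Σ = 1.656841. Dividing by the full population N = 10 gives P₁ = 0.166.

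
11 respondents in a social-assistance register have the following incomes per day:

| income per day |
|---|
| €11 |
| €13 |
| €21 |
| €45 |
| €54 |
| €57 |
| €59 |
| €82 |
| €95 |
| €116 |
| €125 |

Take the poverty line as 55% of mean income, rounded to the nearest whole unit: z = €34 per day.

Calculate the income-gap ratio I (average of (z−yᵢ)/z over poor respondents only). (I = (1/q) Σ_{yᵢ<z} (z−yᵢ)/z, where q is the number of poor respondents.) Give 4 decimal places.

Poor units: €11, €13, €21 (q = 3 of N = 11).
Relative gaps: 0.6765, 0.6176, 0.3824; sum = 1.676471.
The income-gap ratio divides by q (the poor only): 1.676471 / 3 = 0.5588.

0.5588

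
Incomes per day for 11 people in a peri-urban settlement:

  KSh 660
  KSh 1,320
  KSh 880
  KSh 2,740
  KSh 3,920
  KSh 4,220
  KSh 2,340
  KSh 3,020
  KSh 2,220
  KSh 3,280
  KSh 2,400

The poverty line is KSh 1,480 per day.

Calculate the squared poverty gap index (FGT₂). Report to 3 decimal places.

Poor units: KSh 660, KSh 880, KSh 1,320 (q = 3 of N = 11).
Shortfall ratios: (1480−660)/1480 = 0.5541; (1480−880)/1480 = 0.4054; (1480−1320)/1480 = 0.1081.
Squared: 0.3070; 0.1644; 0.0117.
Sum = 0.483017; P₂ = 0.483017 / 11 = 0.044.

0.044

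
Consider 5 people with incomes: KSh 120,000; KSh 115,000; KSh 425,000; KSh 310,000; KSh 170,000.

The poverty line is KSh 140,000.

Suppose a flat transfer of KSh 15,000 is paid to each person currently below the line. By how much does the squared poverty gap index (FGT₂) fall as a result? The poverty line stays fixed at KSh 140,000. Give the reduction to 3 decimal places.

Before: below the line — KSh 115,000, KSh 120,000; squared poverty gap index (FGT₂) = 0.01046.
After the KSh 15,000 transfer: below the line — KSh 130,000, KSh 135,000; squared poverty gap index (FGT₂) = 0.00128.
Reduction = 0.01046 − 0.00128 = 0.009.

0.009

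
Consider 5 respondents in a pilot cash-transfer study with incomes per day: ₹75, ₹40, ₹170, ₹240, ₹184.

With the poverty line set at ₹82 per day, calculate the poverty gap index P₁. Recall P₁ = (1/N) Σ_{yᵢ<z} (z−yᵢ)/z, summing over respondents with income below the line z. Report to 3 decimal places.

Below the line: ₹40, ₹75 (q = 2 of N = 5).
Relative gaps: (82−40)/82 = 0.5122; (82−75)/82 = 0.0854.
Σ = 0.597561. Dividing by the full population N = 5 gives P₁ = 0.120.

0.120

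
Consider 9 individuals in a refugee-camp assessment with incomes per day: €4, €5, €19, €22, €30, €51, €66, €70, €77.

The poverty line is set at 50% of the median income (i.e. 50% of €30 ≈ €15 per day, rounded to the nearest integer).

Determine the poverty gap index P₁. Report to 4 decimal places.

0.1556

Below z: €4, €5 (q = 2 of N = 9).
Shortfall ratios: (15−4)/15 = 0.7333; (15−5)/15 = 0.6667.
Sum of shortfalls = 1.400000; P₁ averages over all N: 1.400000 / 9 = 0.1556.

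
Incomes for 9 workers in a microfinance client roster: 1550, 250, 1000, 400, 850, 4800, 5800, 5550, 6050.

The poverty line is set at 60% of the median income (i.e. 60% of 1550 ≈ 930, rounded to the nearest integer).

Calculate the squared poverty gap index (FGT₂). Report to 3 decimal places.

0.096

Below the line: 250, 400, 850 (q = 3 of N = 9).
Gap ratios (z−y)/z: (930−250)/930 = 0.7312; (930−400)/930 = 0.5699; (930−850)/930 = 0.0860.
Squared: 0.5346; 0.3248; 0.0074.
Sum = 0.866805; P₂ = 0.866805 / 9 = 0.096.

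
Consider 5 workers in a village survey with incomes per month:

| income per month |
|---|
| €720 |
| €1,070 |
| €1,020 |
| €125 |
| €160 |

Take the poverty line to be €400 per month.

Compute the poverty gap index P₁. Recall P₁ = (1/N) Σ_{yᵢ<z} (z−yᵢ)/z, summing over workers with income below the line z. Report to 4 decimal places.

0.2575

Below the line: €125, €160 (q = 2 of N = 5).
Normalized shortfalls: (400−125)/400 = 0.6875; (400−160)/400 = 0.6000.
Σ = 1.287500. Dividing by the full population N = 5 gives P₁ = 0.2575.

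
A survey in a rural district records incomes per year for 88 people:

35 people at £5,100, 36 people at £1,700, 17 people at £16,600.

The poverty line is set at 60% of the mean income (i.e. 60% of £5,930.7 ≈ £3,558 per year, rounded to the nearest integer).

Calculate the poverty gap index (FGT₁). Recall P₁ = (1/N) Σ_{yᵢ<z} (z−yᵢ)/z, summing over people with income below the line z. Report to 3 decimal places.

Poor units: 36×£1,700 (q = 36 of N = 88).
Shortfall ratios: (3558−1700)/3558 = 0.5222 (×36).
Sum of shortfalls = 18.799325; P₁ averages over all N: 18.799325 / 88 = 0.214.

0.214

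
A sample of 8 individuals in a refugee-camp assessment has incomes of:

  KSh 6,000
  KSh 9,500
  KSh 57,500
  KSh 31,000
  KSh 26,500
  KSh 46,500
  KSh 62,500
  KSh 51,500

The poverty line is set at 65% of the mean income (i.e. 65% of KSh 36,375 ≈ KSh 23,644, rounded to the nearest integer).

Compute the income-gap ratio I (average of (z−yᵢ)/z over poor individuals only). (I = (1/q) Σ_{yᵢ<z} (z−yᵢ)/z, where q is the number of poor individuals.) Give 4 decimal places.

0.6722

Incomes under z: KSh 6,000, KSh 9,500 (q = 2 of N = 8).
Shortfall ratios (z−y)/z: 0.7462, 0.5982; sum = 1.344443.
I averages over the q = 2 poor units only: 1.344443 / 2 = 0.6722.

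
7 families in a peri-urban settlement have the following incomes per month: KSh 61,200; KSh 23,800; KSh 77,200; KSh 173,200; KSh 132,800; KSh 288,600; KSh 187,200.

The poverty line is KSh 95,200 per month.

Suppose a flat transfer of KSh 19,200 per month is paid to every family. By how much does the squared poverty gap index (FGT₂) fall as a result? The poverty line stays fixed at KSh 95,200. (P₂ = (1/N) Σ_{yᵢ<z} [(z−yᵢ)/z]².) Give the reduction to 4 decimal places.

Before: below the line — KSh 23,800, KSh 61,200, KSh 77,200; squared poverty gap index (FGT₂) = 0.103686.
After the KSh 19,200 transfer: below the line — KSh 43,000, KSh 80,400; squared poverty gap index (FGT₂) = 0.046403.
Reduction = 0.103686 − 0.046403 = 0.0573.

0.0573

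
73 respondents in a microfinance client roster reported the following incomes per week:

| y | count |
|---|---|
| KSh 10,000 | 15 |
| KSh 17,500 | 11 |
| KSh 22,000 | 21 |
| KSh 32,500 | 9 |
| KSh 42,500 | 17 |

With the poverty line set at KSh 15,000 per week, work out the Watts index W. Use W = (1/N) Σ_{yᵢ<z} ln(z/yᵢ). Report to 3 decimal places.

Below z: 15×KSh 10,000 (q = 15 of N = 73).
ln(z/y) terms: ln(15000/10000) = 0.4055 (×15).
W = 6.081977 / 73 = 0.083.

0.083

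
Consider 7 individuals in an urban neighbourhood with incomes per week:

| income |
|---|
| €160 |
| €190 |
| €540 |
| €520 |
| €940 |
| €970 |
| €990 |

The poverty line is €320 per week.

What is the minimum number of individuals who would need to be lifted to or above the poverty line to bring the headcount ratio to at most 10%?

2

2 of the 7 individuals are poor, so H = 2/7 = 0.286.
A headcount ratio of at most 10% allows at most ⌊0.10 × 7⌋ = 0 poor individuals.
So at least 2 − 0 = 2 must be lifted.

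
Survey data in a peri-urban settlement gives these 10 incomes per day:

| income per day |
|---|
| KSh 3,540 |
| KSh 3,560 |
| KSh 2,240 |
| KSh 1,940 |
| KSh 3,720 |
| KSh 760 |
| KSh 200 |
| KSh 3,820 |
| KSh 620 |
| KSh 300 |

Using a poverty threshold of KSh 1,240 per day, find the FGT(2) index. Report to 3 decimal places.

0.168

Below z: KSh 200, KSh 300, KSh 620, KSh 760 (q = 4 of N = 10).
Shortfall ratios: (1240−200)/1240 = 0.8387; (1240−300)/1240 = 0.7581; (1240−620)/1240 = 0.5000; (1240−760)/1240 = 0.3871.
Squared: 0.7034; 0.5747; 0.2500; 0.1498.
Sum = 1.677940; P₂ = 1.677940 / 10 = 0.168.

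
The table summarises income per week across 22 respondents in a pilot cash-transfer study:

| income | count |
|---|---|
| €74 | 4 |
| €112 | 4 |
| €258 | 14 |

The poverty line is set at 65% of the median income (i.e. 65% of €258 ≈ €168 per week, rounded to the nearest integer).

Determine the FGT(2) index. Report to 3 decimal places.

Below z: 4×€74, 4×€112 (q = 8 of N = 22).
Shortfall ratios: (168−74)/168 = 0.5595 (×4); (168−112)/168 = 0.3333 (×4).
Squared: 0.3131 (×4); 0.1111 (×4).
Sum = 1.696712; P₂ = 1.696712 / 22 = 0.077.

0.077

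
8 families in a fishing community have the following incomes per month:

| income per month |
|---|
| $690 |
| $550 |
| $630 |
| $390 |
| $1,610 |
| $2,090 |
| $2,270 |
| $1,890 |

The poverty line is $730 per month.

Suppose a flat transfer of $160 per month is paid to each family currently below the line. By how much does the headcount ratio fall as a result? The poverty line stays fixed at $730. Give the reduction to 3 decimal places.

0.250

Before: below the line — $390, $550, $630, $690; headcount ratio = 0.50000.
After the $160 transfer: below the line — $550, $710; headcount ratio = 0.25000.
Reduction = 0.50000 − 0.25000 = 0.250.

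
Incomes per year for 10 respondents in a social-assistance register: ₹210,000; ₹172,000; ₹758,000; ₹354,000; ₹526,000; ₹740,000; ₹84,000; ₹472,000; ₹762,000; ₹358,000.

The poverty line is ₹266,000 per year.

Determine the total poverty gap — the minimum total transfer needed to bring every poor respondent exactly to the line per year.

₹332,000

Below z: ₹84,000, ₹172,000, ₹210,000 (q = 3 of N = 10).
Individual gaps: 266000−84000 = 182000; 266000−172000 = 94000; 266000−210000 = 56000.
Aggregate gap = ₹332,000.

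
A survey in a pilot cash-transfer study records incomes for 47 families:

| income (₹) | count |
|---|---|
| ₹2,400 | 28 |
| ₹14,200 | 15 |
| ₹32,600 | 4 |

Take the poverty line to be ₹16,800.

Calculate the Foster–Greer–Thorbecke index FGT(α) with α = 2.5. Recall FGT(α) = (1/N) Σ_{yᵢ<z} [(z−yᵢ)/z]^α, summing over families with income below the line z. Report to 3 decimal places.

0.408

Below the line: 28×₹2,400, 15×₹14,200 (q = 43 of N = 47).
Relative gaps: (16800−2400)/16800 = 0.8571 (×28); (16800−14200)/16800 = 0.1548 (×15).
Raised to α = 2.5: 0.68019 (×28); 0.00942 (×15).
Sum = 19.186778; FGT(2.5) = 19.186778 / 47 = 0.408.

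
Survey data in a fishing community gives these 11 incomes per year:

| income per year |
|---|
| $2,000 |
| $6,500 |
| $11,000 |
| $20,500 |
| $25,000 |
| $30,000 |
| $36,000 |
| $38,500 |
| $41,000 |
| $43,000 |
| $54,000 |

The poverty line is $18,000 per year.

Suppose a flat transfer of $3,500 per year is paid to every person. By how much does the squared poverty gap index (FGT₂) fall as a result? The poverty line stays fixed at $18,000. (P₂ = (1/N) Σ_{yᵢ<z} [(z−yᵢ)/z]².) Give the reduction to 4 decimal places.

Before: below the line — $2,000, $6,500, $11,000; squared poverty gap index (FGT₂) = 0.122685.
After the $3,500 transfer: below the line — $5,500, $10,000, $14,500; squared poverty gap index (FGT₂) = 0.065236.
Reduction = 0.122685 − 0.065236 = 0.0574.

0.0574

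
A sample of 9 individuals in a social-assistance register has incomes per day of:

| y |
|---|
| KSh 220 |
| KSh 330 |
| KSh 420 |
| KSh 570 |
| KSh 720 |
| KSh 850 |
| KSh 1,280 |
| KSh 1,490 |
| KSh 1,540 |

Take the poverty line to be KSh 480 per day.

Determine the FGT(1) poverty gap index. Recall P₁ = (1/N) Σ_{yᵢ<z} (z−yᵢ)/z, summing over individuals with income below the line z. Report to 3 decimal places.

0.109

Below the line: KSh 220, KSh 330, KSh 420 (q = 3 of N = 9).
Relative gaps: (480−220)/480 = 0.5417; (480−330)/480 = 0.3125; (480−420)/480 = 0.1250.
Sum of shortfalls = 0.979167; P₁ averages over all N: 0.979167 / 9 = 0.109.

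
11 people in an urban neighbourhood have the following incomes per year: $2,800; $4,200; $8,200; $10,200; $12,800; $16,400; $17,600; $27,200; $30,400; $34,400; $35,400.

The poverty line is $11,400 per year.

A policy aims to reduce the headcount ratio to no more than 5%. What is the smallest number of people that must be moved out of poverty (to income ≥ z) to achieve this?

4

4 of the 11 people are poor, so H = 4/11 = 0.364.
A headcount ratio of at most 5% allows at most ⌊0.05 × 11⌋ = 0 poor people.
So at least 4 − 0 = 4 must be lifted.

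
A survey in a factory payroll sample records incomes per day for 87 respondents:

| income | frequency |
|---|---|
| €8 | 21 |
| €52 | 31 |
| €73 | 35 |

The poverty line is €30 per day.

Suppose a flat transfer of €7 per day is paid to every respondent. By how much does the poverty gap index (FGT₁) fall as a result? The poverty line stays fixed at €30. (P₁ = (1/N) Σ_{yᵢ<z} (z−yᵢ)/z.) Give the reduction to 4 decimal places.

0.0563

Before: below the line — 21×€8; poverty gap index (FGT₁) = 0.177011.
After the €7 transfer: below the line — 21×€15; poverty gap index (FGT₁) = 0.120690.
Reduction = 0.177011 − 0.120690 = 0.0563.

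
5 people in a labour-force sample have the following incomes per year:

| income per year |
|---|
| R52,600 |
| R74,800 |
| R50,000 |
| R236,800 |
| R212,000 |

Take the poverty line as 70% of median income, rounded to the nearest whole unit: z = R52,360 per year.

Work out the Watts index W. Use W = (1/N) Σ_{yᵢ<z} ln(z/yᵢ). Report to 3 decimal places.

Poor units: R50,000 (q = 1 of N = 5).
Log gaps: ln(52360/50000) = 0.0461.
W = 0.046120 / 5 = 0.009.

0.009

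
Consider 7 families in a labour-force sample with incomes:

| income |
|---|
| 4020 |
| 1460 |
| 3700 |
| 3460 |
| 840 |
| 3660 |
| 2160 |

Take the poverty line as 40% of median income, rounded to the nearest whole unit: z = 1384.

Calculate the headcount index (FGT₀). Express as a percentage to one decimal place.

14.3%

1 of the 7 families have income below 1384.
H = 1/7 = 14.3%.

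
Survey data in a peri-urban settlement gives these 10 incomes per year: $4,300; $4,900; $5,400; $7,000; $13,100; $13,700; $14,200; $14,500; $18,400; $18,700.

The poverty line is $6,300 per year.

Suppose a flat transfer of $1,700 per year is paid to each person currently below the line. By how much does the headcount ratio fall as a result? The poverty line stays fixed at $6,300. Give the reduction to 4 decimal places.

0.2000

Before: below the line — $4,300, $4,900, $5,400; headcount ratio = 0.300000.
After the $1,700 transfer: below the line — $6,000; headcount ratio = 0.100000.
Reduction = 0.300000 − 0.100000 = 0.2000.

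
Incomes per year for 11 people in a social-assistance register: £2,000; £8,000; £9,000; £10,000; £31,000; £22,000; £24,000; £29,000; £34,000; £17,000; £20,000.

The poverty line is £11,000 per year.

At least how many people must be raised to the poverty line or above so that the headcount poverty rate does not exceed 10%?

4 of the 11 people are poor, so H = 4/11 = 0.364.
A headcount ratio of at most 10% allows at most ⌊0.10 × 11⌋ = 1 poor people.
So at least 4 − 1 = 3 must be lifted.

3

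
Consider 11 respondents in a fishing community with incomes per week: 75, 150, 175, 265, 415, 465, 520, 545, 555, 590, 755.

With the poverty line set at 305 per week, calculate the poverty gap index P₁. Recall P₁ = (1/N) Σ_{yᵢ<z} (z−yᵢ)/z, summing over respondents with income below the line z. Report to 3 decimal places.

Below the line: 75, 150, 175, 265 (q = 4 of N = 11).
Shortfall ratios: (305−75)/305 = 0.7541; (305−150)/305 = 0.5082; (305−175)/305 = 0.4262; (305−265)/305 = 0.1311.
Sum of shortfalls = 1.819672; P₁ averages over all N: 1.819672 / 11 = 0.165.

0.165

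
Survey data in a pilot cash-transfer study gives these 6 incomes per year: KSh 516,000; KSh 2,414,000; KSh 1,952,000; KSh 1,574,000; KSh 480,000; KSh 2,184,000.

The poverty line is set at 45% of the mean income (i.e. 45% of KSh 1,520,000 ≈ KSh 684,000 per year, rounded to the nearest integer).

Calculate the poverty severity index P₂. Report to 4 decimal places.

Below z: KSh 480,000, KSh 516,000 (q = 2 of N = 6).
Gap ratios (z−y)/z: (684000−480000)/684000 = 0.2982; (684000−516000)/684000 = 0.2456.
Squared: 0.0890; 0.0603.
Sum = 0.149277; P₂ = 0.149277 / 6 = 0.0249.

0.0249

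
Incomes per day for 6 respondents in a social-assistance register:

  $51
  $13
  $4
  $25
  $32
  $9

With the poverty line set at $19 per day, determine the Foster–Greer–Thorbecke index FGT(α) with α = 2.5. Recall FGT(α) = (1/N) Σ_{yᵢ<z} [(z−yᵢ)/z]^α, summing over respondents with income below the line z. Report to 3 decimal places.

0.135

Below z: $4, $9, $13 (q = 3 of N = 6).
Relative gaps: (19−4)/19 = 0.7895; (19−9)/19 = 0.5263; (19−13)/19 = 0.3158.
Raised to α = 2.5: 0.55379; 0.20096; 0.05604.
Sum = 0.810791; FGT(2.5) = 0.810791 / 6 = 0.135.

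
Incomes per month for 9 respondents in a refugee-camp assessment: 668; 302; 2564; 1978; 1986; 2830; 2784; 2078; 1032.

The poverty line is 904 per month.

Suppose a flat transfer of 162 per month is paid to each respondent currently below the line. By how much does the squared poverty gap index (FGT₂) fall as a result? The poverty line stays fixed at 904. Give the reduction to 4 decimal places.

0.0298

Before: below the line — 302, 668; squared poverty gap index (FGT₂) = 0.056846.
After the 162 transfer: below the line — 464, 830; squared poverty gap index (FGT₂) = 0.027067.
Reduction = 0.056846 − 0.027067 = 0.0298.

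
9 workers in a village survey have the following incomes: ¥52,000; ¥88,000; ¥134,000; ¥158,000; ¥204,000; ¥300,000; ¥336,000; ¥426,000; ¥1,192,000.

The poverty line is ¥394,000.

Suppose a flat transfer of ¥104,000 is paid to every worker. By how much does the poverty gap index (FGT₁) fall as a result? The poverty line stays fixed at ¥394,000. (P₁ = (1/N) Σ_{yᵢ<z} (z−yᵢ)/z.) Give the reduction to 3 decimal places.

0.190

Before: below the line — ¥52,000, ¥88,000, ¥134,000, ¥158,000, ¥204,000, ¥300,000, ¥336,000; poverty gap index (FGT₁) = 0.41906.
After the ¥104,000 transfer: below the line — ¥156,000, ¥192,000, ¥238,000, ¥262,000, ¥308,000; poverty gap index (FGT₁) = 0.22955.
Reduction = 0.41906 − 0.22955 = 0.190.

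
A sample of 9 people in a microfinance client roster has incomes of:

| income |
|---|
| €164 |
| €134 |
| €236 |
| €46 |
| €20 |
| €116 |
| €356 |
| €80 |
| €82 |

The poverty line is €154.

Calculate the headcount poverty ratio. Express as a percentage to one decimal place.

66.7%

6 of the 9 people have income below €154.
H = 6/9 = 66.7%.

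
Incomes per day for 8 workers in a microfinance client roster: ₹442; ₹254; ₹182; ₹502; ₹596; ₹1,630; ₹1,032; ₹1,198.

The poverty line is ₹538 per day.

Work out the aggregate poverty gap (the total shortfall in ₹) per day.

₹772

Poor units: ₹182, ₹254, ₹442, ₹502 (q = 4 of N = 8).
Individual gaps: 538−182 = 356; 538−254 = 284; 538−442 = 96; 538−502 = 36.
Aggregate gap = ₹772.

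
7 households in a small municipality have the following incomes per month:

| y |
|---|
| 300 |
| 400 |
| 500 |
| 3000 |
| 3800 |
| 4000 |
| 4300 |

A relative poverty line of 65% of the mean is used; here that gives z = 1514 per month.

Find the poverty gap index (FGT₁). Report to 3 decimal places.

Below z: 300, 400, 500 (q = 3 of N = 7).
Relative gaps: (1514−300)/1514 = 0.8018; (1514−400)/1514 = 0.7358; (1514−500)/1514 = 0.6697.
Sum of shortfalls = 2.207398; P₁ averages over all N: 2.207398 / 7 = 0.315.

0.315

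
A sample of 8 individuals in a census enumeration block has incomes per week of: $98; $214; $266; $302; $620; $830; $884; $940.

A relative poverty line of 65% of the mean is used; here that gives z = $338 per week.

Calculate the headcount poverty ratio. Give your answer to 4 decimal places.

4 of the 8 individuals have income below $338.
H = 4/8 = 0.5000.

0.5000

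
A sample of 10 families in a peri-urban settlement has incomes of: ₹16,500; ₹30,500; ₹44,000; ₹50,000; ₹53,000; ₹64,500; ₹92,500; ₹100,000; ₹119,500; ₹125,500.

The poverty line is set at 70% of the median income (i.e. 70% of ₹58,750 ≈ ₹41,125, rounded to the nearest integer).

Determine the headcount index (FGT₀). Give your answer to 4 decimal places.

0.2000

2 of the 10 families have income below ₹41,125.
H = 2/10 = 0.2000.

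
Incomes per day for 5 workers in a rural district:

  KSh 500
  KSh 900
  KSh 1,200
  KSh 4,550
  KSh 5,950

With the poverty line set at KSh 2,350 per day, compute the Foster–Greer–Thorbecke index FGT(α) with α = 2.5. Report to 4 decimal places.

0.2033

Poor units: KSh 500, KSh 900, KSh 1,200 (q = 3 of N = 5).
Relative gaps: (2350−500)/2350 = 0.7872; (2350−900)/2350 = 0.6170; (2350−1200)/2350 = 0.4894.
Raised to α = 2.5: 0.54987; 0.29905; 0.16752.
Sum = 1.016447; FGT(2.5) = 1.016447 / 5 = 0.2033.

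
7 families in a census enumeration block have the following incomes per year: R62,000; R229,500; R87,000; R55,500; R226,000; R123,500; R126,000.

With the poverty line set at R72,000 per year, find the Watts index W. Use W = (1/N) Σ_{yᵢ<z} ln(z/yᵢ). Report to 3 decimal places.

Below z: R55,500, R62,000 (q = 2 of N = 7).
Log gaps: ln(72000/55500) = 0.2603; ln(72000/62000) = 0.1495.
W = 0.409815 / 7 = 0.059.

0.059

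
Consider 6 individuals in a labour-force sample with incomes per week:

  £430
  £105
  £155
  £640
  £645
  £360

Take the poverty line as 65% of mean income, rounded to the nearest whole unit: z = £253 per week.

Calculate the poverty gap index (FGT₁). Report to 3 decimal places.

0.162

Below the line: £105, £155 (q = 2 of N = 6).
Normalized shortfalls: (253−105)/253 = 0.5850; (253−155)/253 = 0.3874.
Σ = 0.972332. Dividing by the full population N = 6 gives P₁ = 0.162.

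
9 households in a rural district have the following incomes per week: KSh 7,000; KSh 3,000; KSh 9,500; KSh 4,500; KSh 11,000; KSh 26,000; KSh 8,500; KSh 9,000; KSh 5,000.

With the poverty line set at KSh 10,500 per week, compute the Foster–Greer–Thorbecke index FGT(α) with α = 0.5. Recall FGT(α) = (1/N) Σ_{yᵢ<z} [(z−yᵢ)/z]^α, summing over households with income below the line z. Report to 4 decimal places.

Poor units: KSh 3,000, KSh 4,500, KSh 5,000, KSh 7,000, KSh 8,500, KSh 9,000, KSh 9,500 (q = 7 of N = 9).
Relative gaps: (10500−3000)/10500 = 0.7143; (10500−4500)/10500 = 0.5714; (10500−5000)/10500 = 0.5238; (10500−7000)/10500 = 0.3333; (10500−8500)/10500 = 0.1905; (10500−9000)/10500 = 0.1429; (10500−9500)/10500 = 0.0952.
Raised to α = 0.5: 0.84515; 0.75593; 0.72375; 0.57735; 0.43644; 0.37796; 0.30861.
Sum = 4.025187; FGT(0.5) = 4.025187 / 9 = 0.4472.

0.4472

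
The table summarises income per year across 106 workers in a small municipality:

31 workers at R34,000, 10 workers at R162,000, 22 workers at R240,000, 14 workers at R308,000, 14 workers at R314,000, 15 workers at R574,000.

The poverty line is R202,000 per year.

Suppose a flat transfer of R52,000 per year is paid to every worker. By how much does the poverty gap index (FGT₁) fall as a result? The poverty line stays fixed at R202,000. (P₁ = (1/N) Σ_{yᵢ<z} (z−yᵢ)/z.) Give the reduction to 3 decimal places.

Before: below the line — 31×R34,000, 10×R162,000; poverty gap index (FGT₁) = 0.26191.
After the R52,000 transfer: below the line — 31×R86,000; poverty gap index (FGT₁) = 0.16794.
Reduction = 0.26191 − 0.16794 = 0.094.

0.094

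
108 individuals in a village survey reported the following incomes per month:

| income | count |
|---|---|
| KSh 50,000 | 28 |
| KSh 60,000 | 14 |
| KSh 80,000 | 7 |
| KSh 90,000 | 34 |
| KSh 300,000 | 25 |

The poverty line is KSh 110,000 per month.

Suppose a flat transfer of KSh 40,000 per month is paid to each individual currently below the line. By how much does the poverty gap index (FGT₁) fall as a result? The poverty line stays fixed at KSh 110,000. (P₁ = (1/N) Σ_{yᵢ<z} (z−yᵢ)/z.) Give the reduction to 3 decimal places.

Before: below the line — 28×KSh 50,000, 14×KSh 60,000, 7×KSh 80,000, 34×KSh 90,000; poverty gap index (FGT₁) = 0.27525.
After the KSh 40,000 transfer: below the line — 28×KSh 90,000, 14×KSh 100,000; poverty gap index (FGT₁) = 0.05892.
Reduction = 0.27525 − 0.05892 = 0.216.

0.216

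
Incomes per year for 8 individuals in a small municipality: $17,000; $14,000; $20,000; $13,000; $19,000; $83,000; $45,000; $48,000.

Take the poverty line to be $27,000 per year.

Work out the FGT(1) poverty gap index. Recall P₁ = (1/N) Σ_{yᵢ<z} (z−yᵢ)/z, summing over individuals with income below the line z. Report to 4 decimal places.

Below the line: $13,000, $14,000, $17,000, $19,000, $20,000 (q = 5 of N = 8).
Normalized shortfalls: (27000−13000)/27000 = 0.5185; (27000−14000)/27000 = 0.4815; (27000−17000)/27000 = 0.3704; (27000−19000)/27000 = 0.2963; (27000−20000)/27000 = 0.2593.
Sum of shortfalls = 1.925926; P₁ averages over all N: 1.925926 / 8 = 0.2407.

0.2407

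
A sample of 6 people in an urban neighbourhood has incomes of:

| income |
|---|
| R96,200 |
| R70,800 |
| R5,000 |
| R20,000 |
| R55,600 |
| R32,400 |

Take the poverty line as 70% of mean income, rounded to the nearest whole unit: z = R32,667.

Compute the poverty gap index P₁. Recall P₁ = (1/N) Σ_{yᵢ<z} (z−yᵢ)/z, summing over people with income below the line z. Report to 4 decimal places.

Below the line: R5,000, R20,000, R32,400 (q = 3 of N = 6).
Relative gaps: (32667−5000)/32667 = 0.8469; (32667−20000)/32667 = 0.3878; (32667−32400)/32667 = 0.0082.
Σ = 1.242875. Dividing by the full population N = 6 gives P₁ = 0.2071.

0.2071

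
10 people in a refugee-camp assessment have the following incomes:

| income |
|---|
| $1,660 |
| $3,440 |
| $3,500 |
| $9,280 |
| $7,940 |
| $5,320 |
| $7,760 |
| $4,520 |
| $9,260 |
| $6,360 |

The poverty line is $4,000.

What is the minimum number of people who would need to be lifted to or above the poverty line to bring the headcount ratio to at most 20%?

3 of the 10 people are poor, so H = 3/10 = 0.300.
A headcount ratio of at most 20% allows at most ⌊0.20 × 10⌋ = 2 poor people.
So at least 3 − 2 = 1 must be lifted.

1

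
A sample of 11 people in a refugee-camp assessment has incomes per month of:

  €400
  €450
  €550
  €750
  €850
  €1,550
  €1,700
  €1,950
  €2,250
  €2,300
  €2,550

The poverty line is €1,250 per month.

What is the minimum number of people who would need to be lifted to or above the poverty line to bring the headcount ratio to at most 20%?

3

Currently q = 5 of N = 11 are below the line (H = 0.455).
A headcount ratio of at most 20% allows at most ⌊0.20 × 11⌋ = 2 poor people.
So at least 5 − 2 = 3 must be lifted.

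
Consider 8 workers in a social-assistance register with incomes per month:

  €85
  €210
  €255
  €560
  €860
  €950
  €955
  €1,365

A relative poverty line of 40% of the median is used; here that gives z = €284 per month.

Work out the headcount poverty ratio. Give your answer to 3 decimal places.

3 of the 8 workers have income below €284.
H = 3/8 = 0.375.

0.375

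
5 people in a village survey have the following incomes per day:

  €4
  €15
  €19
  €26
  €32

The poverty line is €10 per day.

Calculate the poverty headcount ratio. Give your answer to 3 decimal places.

0.200

1 of the 5 people have income below €10.
H = 1/5 = 0.200.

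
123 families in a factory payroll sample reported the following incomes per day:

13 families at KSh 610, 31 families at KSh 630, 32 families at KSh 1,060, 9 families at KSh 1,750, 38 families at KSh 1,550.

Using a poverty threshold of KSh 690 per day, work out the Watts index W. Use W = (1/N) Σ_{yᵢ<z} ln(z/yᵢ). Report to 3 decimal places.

0.036

Incomes under z: 13×KSh 610, 31×KSh 630 (q = 44 of N = 123).
Log shortfalls: ln(690/610) = 0.1232 (×13); ln(690/630) = 0.0910 (×31).
W = 4.422149 / 123 = 0.036.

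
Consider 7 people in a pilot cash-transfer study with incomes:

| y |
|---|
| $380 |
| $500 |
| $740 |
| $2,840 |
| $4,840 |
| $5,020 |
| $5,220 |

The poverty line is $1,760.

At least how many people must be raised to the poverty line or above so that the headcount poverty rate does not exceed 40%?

1

3 of the 7 people are poor, so H = 3/7 = 0.429.
A headcount ratio of at most 40% allows at most ⌊0.40 × 7⌋ = 2 poor people.
So at least 3 − 2 = 1 must be lifted.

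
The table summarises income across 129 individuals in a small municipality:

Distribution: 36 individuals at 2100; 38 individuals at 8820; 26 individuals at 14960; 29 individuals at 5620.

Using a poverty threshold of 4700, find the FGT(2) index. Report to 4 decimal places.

Below the line: 36×2100 (q = 36 of N = 129).
Gap ratios (z−y)/z: (4700−2100)/4700 = 0.5532 (×36).
Squared: 0.3060 (×36).
Sum = 11.016750; P₂ = 11.016750 / 129 = 0.0854.

0.0854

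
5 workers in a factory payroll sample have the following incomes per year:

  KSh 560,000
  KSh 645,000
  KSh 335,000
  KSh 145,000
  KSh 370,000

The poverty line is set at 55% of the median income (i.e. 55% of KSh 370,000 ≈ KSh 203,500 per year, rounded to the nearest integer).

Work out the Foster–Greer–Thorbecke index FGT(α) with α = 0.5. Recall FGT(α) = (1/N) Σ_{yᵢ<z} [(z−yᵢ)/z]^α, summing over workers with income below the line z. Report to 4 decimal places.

Incomes under z: KSh 145,000 (q = 1 of N = 5).
Shortfall ratios: (203500−145000)/203500 = 0.2875.
Raised to α = 0.5: 0.53616.
Sum = 0.536162; FGT(0.5) = 0.536162 / 5 = 0.1072.

0.1072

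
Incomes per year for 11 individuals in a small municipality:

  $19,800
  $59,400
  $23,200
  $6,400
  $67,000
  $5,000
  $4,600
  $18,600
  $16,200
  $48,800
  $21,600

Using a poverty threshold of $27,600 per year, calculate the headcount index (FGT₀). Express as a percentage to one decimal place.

8 of the 11 individuals have income below $27,600.
H = 8/11 = 72.7%.

72.7%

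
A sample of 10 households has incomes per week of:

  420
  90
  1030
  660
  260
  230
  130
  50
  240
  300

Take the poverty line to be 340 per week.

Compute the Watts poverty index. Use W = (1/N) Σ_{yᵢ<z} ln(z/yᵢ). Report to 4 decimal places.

Incomes under z: 50, 90, 130, 230, 240, 260, 300 (q = 7 of N = 10).
Log gaps: ln(340/50) = 1.9169; ln(340/90) = 1.3291; ln(340/130) = 0.9614; ln(340/230) = 0.3909; ln(340/240) = 0.3483; ln(340/260) = 0.2683; ln(340/300) = 0.1252.
W = 5.340070 / 10 = 0.5340.

0.5340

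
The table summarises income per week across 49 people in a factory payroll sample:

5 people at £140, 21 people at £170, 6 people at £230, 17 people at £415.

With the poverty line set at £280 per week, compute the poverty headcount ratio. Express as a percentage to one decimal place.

65.3%

32 of the 49 people have income below £280.
H = 32/49 = 65.3%.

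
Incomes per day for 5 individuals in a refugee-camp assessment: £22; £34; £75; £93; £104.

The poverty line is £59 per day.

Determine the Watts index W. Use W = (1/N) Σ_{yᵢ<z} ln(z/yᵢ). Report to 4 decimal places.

Below the line: £22, £34 (q = 2 of N = 5).
ln(z/y) terms: ln(59/22) = 0.9865; ln(59/34) = 0.5512.
W = 1.537672 / 5 = 0.3075.

0.3075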